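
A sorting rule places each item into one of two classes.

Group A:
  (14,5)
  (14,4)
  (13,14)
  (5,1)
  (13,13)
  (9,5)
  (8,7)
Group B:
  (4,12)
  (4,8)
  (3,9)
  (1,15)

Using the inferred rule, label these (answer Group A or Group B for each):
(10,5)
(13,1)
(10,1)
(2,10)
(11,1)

Group A, Group A, Group A, Group B, Group A

'Group A' ⟺ first ≥ 5.
Group A: (10,5), since first 10. Group A: (13,1), since first 13. Group A: (10,1), since first 10. Group B: (2,10), since first 2. Group A: (11,1), since first 11.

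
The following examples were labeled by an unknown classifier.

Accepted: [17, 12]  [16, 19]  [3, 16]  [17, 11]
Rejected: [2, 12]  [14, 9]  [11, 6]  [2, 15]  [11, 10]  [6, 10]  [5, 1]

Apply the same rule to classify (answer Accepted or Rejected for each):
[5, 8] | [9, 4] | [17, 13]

The distinguishing property — max ≥ 16 — holds for all the 'Accepted' cases and none of the 'Rejected' cases.
[5, 8] → max 8 → Rejected.
[9, 4] → max 9 → Rejected.
[17, 13] → max 17 → Accepted.

Rejected, Rejected, Accepted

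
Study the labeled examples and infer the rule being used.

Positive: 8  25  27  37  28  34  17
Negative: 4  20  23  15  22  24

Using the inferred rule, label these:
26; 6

Positive, Negative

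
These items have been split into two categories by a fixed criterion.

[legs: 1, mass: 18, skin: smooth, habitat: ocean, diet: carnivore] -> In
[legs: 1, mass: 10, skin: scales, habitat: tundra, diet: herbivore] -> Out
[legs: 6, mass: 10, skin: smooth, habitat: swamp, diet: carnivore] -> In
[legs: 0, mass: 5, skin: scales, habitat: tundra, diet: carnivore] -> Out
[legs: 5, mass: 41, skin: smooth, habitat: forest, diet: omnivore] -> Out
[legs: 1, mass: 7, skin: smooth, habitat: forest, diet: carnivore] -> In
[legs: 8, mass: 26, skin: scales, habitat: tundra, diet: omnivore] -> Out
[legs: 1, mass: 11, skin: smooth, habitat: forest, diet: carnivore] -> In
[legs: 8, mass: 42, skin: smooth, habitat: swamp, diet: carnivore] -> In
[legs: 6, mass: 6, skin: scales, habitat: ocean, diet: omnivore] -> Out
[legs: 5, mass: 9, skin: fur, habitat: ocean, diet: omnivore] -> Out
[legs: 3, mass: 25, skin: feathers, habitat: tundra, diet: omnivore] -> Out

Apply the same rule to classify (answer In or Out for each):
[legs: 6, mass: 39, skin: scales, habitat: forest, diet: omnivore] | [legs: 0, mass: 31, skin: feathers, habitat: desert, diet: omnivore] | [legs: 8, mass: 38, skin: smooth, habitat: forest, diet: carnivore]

Out, Out, In

The simplest hypothesis consistent with all the labels is: diet is carnivore AND skin is smooth.
[legs: 6, mass: 39, skin: scales, habitat: forest, diet: omnivore] — diet is omnivore, skin is scales, hence Out. [legs: 0, mass: 31, skin: feathers, habitat: desert, diet: omnivore] — diet is omnivore, skin is feathers, hence Out. [legs: 8, mass: 38, skin: smooth, habitat: forest, diet: carnivore] — diet is carnivore, skin is smooth, hence In.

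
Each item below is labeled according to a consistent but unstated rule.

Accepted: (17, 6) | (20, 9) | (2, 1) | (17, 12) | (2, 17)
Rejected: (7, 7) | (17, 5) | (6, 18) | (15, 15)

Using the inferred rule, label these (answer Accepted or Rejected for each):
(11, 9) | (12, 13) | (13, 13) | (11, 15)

Rejected, Accepted, Rejected, Rejected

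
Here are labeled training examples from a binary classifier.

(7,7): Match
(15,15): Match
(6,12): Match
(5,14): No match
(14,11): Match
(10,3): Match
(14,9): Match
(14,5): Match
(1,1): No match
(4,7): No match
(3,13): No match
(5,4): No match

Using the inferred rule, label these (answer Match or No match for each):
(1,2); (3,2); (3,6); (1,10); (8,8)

No match, No match, No match, No match, Match

The simplest hypothesis consistent with all the labels is: first ≥ 6.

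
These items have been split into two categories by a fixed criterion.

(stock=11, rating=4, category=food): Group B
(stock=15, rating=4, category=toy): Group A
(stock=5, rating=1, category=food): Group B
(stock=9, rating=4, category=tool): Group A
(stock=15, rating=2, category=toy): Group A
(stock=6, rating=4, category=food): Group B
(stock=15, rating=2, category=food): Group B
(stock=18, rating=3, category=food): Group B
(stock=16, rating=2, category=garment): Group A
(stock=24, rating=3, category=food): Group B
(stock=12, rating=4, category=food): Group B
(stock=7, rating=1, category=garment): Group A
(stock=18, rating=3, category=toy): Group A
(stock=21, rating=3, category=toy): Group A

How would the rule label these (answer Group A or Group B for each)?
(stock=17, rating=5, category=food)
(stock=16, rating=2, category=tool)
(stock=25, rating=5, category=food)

Group B, Group A, Group B

All 'Group A' examples share one property — category is not food — and every 'Group B' example lacks it.
(stock=17, rating=5, category=food): Group B (category is food). (stock=16, rating=2, category=tool): Group A (category is tool). (stock=25, rating=5, category=food): Group B (category is food).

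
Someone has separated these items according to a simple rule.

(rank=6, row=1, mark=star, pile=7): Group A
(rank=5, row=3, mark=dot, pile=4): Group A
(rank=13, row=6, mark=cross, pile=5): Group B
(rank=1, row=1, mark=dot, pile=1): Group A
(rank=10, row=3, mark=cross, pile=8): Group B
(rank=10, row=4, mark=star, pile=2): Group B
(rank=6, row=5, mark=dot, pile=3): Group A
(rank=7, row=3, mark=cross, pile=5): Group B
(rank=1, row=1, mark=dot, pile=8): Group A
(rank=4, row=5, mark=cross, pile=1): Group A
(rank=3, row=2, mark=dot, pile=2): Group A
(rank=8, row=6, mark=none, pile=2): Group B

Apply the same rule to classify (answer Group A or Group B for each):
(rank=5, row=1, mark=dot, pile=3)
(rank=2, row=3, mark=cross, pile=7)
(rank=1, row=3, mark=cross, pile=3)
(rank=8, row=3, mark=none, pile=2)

Group A, Group A, Group A, Group B

The pattern is that an item is 'Group A' exactly when: rank ≤ 6.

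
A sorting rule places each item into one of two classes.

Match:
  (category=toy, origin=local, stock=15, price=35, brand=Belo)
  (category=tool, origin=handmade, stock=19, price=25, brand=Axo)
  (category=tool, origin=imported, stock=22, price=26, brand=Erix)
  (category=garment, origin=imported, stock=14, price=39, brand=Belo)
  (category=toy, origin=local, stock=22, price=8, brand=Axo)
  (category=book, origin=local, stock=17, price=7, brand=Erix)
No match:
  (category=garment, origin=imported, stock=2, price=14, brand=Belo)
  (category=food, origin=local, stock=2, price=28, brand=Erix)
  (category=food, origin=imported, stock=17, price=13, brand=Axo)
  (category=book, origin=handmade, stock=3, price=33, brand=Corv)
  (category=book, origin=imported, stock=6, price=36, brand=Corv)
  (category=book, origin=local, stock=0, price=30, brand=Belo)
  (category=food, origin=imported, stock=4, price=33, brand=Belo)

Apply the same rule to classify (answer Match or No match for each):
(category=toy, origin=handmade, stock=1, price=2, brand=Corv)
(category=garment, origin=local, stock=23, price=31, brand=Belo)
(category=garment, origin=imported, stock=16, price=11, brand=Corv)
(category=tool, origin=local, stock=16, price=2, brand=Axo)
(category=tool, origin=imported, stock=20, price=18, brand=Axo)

No match, Match, Match, Match, Match

'Match' ⟺ stock ≥ 14 AND price ≠ 13.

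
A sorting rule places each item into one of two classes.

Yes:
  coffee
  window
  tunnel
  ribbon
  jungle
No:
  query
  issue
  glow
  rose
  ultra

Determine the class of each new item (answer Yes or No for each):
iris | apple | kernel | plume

The rule appears to be: length 6.
iris → length 4 → No.
apple → length 5 → No.
kernel → length 6 → Yes.
plume → length 5 → No.

No, No, Yes, No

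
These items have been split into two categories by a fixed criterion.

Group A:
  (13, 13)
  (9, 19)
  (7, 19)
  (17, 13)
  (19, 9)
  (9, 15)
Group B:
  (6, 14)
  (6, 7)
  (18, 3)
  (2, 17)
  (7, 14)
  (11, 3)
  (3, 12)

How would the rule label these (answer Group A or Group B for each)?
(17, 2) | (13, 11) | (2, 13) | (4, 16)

Group B, Group A, Group B, Group B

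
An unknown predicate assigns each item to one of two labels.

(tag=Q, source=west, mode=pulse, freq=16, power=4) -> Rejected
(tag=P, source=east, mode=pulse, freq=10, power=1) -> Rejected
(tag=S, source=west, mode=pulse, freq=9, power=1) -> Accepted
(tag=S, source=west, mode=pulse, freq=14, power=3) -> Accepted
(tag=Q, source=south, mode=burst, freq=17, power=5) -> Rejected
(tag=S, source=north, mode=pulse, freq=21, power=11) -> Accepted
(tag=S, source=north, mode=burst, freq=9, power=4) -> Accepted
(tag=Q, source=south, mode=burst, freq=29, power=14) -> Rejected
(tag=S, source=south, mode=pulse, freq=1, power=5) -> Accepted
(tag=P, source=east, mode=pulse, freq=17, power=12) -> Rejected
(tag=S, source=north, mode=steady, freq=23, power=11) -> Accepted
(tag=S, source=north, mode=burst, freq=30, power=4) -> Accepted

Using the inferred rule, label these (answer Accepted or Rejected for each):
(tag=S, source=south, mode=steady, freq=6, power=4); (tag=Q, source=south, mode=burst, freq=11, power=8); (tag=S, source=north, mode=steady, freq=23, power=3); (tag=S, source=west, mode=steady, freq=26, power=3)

Accepted, Rejected, Accepted, Accepted

The simplest hypothesis consistent with all the labels is: tag is S.
(tag=S, source=south, mode=steady, freq=6, power=4): tag is S — checks out, so Accepted. (tag=Q, source=south, mode=burst, freq=11, power=8): tag is Q — does not satisfy this, so Rejected. (tag=S, source=north, mode=steady, freq=23, power=3): tag is S — checks out, so Accepted. (tag=S, source=west, mode=steady, freq=26, power=3): tag is S — checks out, so Accepted.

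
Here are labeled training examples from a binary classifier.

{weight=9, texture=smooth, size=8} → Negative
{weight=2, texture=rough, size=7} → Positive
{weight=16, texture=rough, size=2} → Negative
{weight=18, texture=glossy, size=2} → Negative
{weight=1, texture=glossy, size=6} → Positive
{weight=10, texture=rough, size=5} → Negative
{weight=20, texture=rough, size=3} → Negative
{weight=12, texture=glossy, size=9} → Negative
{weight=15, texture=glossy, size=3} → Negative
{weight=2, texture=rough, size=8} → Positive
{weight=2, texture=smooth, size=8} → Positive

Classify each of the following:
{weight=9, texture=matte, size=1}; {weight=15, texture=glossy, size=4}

Negative, Negative

All 'Positive' examples share one property — weight ≤ 2 — and every 'Negative' example lacks it.
{weight=9, texture=matte, size=1} — weight = 9, hence Negative. {weight=15, texture=glossy, size=4} — weight = 15, hence Negative.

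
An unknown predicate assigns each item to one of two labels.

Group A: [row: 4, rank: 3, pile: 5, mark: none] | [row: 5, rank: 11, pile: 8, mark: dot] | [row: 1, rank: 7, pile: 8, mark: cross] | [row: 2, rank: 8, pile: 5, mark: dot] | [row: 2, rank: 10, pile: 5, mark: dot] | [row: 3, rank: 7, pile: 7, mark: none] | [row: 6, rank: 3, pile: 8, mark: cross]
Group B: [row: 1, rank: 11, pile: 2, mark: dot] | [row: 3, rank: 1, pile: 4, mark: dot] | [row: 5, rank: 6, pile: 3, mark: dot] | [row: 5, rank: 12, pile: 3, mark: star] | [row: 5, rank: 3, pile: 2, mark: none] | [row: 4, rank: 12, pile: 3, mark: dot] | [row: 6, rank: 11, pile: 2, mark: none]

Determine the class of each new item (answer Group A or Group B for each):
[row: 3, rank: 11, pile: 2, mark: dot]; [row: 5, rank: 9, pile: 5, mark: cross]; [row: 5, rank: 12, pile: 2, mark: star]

Group B, Group A, Group B

Rule: pile ≥ 5. This holds for each 'Group A' example and fails for each 'Group B' one.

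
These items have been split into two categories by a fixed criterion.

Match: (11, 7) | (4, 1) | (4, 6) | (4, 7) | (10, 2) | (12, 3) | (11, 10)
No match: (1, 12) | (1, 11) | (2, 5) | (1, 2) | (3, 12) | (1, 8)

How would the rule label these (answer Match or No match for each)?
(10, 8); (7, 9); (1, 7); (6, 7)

Match, Match, No match, Match

Rule: first ≥ 4. This holds for each 'Match' example and fails for each 'No match' one.
Match: (10, 8), since first 10. Match: (7, 9), since first 7. No match: (1, 7), since first 1. Match: (6, 7), since first 6.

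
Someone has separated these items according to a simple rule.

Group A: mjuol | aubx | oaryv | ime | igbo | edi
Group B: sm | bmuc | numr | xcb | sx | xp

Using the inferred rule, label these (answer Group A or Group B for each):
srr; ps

Group B, Group B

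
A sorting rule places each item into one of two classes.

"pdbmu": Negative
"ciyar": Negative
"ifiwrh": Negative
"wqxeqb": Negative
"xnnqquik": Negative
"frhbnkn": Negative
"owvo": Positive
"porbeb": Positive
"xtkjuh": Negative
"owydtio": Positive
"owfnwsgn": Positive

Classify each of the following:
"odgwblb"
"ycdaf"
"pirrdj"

The pattern is that an item is 'Positive' exactly when: contains 'o'.

Positive, Negative, Negative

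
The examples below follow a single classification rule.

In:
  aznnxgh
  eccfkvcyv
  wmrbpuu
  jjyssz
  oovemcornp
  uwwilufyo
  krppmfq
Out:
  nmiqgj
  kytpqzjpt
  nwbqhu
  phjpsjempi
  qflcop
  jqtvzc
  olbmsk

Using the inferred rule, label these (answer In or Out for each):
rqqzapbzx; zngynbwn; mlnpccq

In, Out, In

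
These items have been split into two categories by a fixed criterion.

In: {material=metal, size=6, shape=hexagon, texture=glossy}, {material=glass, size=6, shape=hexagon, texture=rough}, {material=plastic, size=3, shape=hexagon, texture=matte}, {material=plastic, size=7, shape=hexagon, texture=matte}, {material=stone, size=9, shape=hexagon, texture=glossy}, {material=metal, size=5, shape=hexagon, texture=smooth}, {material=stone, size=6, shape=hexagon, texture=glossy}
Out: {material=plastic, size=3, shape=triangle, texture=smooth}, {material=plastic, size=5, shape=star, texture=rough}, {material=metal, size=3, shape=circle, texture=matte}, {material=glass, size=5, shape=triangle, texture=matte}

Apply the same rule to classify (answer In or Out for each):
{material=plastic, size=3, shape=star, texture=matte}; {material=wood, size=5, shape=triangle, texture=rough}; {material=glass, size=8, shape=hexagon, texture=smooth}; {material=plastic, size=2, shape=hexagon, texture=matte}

'In' ⟺ shape is hexagon.
{material=plastic, size=3, shape=star, texture=matte}: shape is star — doesn't match, so Out.
{material=wood, size=5, shape=triangle, texture=rough}: shape is triangle — doesn't match, so Out.
{material=glass, size=8, shape=hexagon, texture=smooth}: shape is hexagon — qualifies, so In.
{material=plastic, size=2, shape=hexagon, texture=matte}: shape is hexagon — qualifies, so In.

Out, Out, In, In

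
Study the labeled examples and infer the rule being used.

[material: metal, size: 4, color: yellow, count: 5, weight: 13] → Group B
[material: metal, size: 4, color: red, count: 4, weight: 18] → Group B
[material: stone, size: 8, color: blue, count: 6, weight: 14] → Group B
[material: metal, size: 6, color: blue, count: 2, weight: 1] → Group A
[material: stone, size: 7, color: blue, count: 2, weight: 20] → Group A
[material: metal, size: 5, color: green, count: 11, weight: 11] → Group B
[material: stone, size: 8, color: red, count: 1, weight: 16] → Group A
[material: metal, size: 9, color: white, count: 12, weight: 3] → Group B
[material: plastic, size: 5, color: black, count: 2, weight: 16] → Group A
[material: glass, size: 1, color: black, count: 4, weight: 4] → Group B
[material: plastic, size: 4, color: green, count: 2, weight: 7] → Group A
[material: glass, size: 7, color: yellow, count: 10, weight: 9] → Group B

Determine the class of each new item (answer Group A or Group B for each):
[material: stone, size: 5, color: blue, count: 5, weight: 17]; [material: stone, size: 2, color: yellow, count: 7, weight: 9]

Every 'Group A' example satisfies: count ≤ 2. None of the 'Group B' examples do.
[material: stone, size: 5, color: blue, count: 5, weight: 17]: count = 5 — fails this test, so Group B. [material: stone, size: 2, color: yellow, count: 7, weight: 9]: count = 7 — fails this test, so Group B.

Group B, Group B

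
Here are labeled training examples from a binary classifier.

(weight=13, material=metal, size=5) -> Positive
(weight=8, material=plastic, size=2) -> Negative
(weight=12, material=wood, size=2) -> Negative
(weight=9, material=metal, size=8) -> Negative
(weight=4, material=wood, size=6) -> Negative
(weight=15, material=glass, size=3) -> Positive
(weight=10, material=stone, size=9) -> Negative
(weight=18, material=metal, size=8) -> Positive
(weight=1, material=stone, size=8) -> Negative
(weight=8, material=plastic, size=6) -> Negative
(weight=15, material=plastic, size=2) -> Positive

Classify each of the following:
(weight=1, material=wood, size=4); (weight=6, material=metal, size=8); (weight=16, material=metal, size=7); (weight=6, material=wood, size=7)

A rule that fits every label: weight ≥ 13 — true of each 'Positive' example, false of each 'Negative' one.
(weight=1, material=wood, size=4): weight = 1 — does not fit, so Negative. (weight=6, material=metal, size=8): weight = 6 — does not fit, so Negative. (weight=16, material=metal, size=7): weight = 16 — fits, so Positive. (weight=6, material=wood, size=7): weight = 6 — does not fit, so Negative.

Negative, Negative, Positive, Negative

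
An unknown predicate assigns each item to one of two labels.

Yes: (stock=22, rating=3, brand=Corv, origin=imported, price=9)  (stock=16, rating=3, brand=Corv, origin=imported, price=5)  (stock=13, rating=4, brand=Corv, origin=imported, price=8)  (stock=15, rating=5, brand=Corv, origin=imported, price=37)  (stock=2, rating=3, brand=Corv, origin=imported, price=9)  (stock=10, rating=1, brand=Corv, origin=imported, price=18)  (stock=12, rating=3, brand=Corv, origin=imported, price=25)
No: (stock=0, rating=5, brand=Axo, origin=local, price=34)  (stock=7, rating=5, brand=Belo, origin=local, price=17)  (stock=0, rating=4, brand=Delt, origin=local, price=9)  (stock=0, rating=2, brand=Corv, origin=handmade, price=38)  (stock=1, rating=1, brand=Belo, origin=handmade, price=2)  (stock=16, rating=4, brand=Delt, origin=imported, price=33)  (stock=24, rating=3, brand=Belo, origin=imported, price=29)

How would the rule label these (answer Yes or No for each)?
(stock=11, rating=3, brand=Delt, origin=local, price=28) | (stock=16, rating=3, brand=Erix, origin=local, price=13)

No, No

The common property of the 'Yes' items is: brand is Corv AND origin is imported. No 'No' item has it.
(stock=11, rating=3, brand=Delt, origin=local, price=28): No (brand is Delt, origin is local).
(stock=16, rating=3, brand=Erix, origin=local, price=13): No (brand is Erix, origin is local).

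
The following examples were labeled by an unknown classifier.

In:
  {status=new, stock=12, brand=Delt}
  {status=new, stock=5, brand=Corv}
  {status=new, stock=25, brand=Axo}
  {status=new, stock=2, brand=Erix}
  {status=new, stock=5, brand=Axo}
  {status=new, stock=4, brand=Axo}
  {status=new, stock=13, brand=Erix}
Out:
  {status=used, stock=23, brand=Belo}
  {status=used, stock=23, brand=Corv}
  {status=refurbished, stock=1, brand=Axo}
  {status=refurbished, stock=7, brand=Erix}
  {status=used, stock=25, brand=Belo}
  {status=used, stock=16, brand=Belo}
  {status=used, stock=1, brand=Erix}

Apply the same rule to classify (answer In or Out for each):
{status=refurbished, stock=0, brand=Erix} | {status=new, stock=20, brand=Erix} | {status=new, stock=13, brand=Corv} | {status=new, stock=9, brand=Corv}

The rule appears to be: status is new.

Out, In, In, In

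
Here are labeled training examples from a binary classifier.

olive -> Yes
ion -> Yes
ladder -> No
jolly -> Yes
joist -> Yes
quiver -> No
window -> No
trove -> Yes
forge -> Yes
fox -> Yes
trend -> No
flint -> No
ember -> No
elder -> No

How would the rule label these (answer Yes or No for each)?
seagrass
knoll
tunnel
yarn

No, Yes, No, No

All 'Yes' examples share one property — odd length AND contains 'o' — and every 'No' example lacks it.
seagrass: length 8, no 'o', doesn't qualify → No. knoll: length 5, has 'o', fits → Yes. tunnel: length 6, no 'o', doesn't qualify → No. yarn: length 4, no 'o', doesn't qualify → No.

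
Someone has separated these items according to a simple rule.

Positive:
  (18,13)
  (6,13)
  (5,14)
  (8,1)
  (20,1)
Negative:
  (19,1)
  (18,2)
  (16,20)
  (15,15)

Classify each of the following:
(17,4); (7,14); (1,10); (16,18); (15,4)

Positive, Positive, Positive, Negative, Positive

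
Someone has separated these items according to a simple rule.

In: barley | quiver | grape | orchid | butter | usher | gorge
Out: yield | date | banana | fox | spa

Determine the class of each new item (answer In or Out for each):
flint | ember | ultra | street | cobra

Out, In, In, In, In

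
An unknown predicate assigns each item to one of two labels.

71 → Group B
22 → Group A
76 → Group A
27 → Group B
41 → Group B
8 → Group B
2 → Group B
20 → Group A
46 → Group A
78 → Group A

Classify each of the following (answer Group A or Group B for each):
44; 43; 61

The rule appears to be: even AND at least 20.

Group A, Group B, Group B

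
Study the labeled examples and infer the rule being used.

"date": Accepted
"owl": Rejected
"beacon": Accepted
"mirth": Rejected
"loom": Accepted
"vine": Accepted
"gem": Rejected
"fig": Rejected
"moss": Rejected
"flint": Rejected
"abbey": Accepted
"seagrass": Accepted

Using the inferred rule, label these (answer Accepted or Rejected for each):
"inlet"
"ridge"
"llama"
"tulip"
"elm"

Accepted, Accepted, Accepted, Accepted, Rejected

The distinguishing property — has ≥ 2 vowels — holds for all the 'Accepted' cases and none of the 'Rejected' cases.
"inlet" → 2 vowels → Accepted. "ridge" → 2 vowels → Accepted. "llama" → 2 vowels → Accepted. "tulip" → 2 vowels → Accepted. "elm" → 1 vowel → Rejected.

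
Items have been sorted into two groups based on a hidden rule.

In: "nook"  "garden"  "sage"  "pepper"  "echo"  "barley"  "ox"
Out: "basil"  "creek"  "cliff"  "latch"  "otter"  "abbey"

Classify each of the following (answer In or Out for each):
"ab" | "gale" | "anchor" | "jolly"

In, In, In, Out

The simplest hypothesis consistent with all the labels is: even length.
"ab": In (length 2).
"gale": In (length 4).
"anchor": In (length 6).
"jolly": Out (length 5).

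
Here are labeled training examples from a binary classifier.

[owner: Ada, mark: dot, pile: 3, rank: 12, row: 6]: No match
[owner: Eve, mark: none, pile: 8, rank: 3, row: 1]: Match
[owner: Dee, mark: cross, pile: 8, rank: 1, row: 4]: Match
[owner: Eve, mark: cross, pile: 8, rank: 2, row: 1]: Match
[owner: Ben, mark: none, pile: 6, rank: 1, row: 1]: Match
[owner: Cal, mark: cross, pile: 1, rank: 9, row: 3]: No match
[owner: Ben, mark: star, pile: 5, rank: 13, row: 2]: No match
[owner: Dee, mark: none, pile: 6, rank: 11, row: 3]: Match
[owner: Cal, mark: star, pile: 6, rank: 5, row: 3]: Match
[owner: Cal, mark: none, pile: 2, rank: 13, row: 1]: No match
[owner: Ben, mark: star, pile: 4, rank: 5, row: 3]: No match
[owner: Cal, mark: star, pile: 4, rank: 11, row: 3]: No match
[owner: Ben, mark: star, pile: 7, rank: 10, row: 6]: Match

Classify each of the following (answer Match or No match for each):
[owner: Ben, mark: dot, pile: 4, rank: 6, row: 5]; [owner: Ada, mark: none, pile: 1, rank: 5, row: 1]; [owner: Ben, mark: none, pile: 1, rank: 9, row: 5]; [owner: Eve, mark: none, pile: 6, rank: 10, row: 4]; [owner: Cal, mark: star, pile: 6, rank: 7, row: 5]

No match, No match, No match, Match, Match

One predicate separates the groups cleanly: pile ≥ 6.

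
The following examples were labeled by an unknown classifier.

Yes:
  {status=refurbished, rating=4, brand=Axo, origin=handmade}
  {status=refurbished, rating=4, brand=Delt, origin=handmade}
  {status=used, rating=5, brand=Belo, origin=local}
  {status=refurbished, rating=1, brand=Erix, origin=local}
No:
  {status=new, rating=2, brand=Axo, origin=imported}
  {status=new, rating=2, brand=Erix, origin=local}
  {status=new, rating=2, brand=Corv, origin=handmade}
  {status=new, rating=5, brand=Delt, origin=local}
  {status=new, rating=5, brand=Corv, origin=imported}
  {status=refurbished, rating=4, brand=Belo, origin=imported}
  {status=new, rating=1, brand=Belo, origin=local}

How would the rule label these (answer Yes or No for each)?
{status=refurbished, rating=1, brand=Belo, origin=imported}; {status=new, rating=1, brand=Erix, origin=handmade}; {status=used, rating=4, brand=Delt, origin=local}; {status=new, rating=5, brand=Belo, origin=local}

The distinguishing property — origin is not imported AND status is not new — holds for all the 'Yes' cases and none of the 'No' cases.
{status=refurbished, rating=1, brand=Belo, origin=imported}: origin is imported, status is refurbished — does not pass, so No. {status=new, rating=1, brand=Erix, origin=handmade}: origin is handmade, status is new — does not pass, so No. {status=used, rating=4, brand=Delt, origin=local}: origin is local, status is used — meets the rule, so Yes. {status=new, rating=5, brand=Belo, origin=local}: origin is local, status is new — does not pass, so No.

No, No, Yes, No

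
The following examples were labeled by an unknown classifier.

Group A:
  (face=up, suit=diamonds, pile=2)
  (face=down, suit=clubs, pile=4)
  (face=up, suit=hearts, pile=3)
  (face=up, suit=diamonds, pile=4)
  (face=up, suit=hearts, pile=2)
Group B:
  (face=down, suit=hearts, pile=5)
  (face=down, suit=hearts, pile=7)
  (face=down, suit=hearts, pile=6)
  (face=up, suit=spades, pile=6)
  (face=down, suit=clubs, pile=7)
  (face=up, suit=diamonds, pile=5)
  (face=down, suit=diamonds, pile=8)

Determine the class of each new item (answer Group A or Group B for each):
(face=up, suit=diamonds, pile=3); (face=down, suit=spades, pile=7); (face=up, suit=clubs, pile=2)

One predicate separates the groups cleanly: pile ≤ 4.
(face=up, suit=diamonds, pile=3) — pile = 3, hence Group A.
(face=down, suit=spades, pile=7) — pile = 7, hence Group B.
(face=up, suit=clubs, pile=2) — pile = 2, hence Group A.

Group A, Group B, Group A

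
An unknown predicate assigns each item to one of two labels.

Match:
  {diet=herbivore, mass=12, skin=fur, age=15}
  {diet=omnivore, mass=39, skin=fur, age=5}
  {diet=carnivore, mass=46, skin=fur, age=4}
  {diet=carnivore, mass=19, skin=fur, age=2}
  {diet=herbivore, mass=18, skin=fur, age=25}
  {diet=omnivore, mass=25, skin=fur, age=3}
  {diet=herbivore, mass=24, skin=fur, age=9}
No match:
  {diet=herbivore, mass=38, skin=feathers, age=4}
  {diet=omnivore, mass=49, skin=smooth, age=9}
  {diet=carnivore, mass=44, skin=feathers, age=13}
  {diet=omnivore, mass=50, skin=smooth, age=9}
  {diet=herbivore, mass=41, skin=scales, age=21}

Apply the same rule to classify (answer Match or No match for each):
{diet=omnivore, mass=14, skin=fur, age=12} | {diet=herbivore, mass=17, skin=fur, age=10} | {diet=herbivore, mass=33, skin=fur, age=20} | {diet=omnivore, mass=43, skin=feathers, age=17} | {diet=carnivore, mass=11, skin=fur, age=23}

Match, Match, Match, No match, Match

Comparing the two groups points to one rule — skin is fur.
{diet=omnivore, mass=14, skin=fur, age=12}: Match (skin is fur).
{diet=herbivore, mass=17, skin=fur, age=10}: Match (skin is fur).
{diet=herbivore, mass=33, skin=fur, age=20}: Match (skin is fur).
{diet=omnivore, mass=43, skin=feathers, age=17}: No match (skin is feathers).
{diet=carnivore, mass=11, skin=fur, age=23}: Match (skin is fur).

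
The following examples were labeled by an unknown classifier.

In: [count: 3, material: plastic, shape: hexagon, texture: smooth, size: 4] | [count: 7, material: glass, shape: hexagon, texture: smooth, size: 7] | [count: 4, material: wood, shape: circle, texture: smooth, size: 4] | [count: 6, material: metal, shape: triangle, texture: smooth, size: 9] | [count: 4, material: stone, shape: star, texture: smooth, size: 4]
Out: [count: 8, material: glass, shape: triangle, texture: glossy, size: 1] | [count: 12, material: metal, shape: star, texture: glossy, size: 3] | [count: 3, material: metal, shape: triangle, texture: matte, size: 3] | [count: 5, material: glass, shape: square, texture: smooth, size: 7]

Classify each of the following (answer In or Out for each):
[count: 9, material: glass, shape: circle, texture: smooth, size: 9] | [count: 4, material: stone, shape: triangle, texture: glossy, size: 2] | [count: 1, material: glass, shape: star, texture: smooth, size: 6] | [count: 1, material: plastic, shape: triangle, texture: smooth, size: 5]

In, Out, In, In

The classifier is using: texture is smooth AND count ≠ 5.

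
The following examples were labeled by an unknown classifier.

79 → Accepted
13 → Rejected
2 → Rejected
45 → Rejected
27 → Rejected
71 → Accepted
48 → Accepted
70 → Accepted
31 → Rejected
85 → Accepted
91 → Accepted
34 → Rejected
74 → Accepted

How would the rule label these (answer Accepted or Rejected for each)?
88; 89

Accepted, Accepted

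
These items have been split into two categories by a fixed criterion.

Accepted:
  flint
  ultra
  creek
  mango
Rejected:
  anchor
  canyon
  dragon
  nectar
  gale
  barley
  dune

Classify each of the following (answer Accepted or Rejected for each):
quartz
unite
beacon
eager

The pattern is that an item is 'Accepted' exactly when: odd length.
Rejected: quartz, since length 6.
Accepted: unite, since length 5.
Rejected: beacon, since length 6.
Accepted: eager, since length 5.

Rejected, Accepted, Rejected, Accepted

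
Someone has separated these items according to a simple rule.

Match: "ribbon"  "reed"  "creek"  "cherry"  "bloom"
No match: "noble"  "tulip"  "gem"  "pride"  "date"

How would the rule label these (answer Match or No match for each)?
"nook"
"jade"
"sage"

The rule appears to be: has a double letter.
"nook": 'oo' doubled — qualifies, so Match.
"jade": no doubled letter — does not fit, so No match.
"sage": no doubled letter — does not fit, so No match.

Match, No match, No match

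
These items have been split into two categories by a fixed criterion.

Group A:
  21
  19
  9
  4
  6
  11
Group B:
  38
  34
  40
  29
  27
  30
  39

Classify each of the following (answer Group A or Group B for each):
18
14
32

Group A, Group A, Group B

'Group A' ⟺ at most 21.
18 → 18 ≤ 21 → Group A. 14 → 14 ≤ 21 → Group A. 32 → 32 > 21 → Group B.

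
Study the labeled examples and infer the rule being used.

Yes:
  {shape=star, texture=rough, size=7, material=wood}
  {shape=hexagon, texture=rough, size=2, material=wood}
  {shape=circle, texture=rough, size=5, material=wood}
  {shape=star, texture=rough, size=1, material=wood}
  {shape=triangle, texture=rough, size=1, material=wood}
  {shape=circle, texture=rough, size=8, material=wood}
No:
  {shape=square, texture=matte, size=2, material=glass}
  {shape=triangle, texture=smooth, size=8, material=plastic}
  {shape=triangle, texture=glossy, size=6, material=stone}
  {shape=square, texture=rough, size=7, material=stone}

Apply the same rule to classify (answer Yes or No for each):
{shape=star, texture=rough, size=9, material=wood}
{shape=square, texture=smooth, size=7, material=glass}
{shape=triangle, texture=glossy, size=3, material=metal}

All 'Yes' examples share one property — material is wood — and every 'No' example lacks it.

Yes, No, No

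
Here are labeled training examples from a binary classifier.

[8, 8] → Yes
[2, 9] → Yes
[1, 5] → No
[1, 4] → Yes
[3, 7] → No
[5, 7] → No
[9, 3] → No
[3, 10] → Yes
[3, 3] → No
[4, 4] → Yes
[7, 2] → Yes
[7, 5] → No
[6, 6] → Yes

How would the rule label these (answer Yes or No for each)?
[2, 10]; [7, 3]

Yes, No

Looking at the examples, the only property every 'Yes' case has and every 'No' case lacks is: product is even.
[2, 10] → 2·10 = 20 → Yes. [7, 3] → 7·3 = 21 → No.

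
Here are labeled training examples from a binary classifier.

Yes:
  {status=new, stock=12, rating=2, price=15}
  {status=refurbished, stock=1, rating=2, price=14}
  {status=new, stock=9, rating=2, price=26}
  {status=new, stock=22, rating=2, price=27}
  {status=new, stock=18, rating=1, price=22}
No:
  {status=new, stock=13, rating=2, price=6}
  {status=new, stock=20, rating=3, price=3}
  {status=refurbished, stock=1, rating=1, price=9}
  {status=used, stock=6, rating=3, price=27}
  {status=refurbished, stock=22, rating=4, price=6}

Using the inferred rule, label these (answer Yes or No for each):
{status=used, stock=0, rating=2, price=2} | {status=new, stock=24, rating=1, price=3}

The simplest hypothesis consistent with all the labels is: price ≥ 14 AND rating ≤ 2.
{status=used, stock=0, rating=2, price=2} → price = 2, rating = 2 → No.
{status=new, stock=24, rating=1, price=3} → price = 3, rating = 1 → No.

No, No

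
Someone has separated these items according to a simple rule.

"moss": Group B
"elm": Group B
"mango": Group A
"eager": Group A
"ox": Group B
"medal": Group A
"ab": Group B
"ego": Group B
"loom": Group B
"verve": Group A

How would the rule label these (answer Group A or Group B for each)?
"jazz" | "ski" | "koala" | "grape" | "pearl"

Group B, Group B, Group A, Group A, Group A

One predicate separates the groups cleanly: length 5.
"jazz": length 4 — fails this test, so Group B.
"ski": length 3 — fails this test, so Group B.
"koala": length 5 — meets the rule, so Group A.
"grape": length 5 — meets the rule, so Group A.
"pearl": length 5 — meets the rule, so Group A.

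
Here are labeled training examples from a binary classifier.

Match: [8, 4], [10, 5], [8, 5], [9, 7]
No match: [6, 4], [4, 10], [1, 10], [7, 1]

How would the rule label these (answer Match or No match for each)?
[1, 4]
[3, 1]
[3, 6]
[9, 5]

Rule: first ≥ 8. This holds for each 'Match' example and fails for each 'No match' one.
[1, 4]: first 1, does not satisfy this → No match.
[3, 1]: first 3, does not satisfy this → No match.
[3, 6]: first 3, does not satisfy this → No match.
[9, 5]: first 9, matches → Match.

No match, No match, No match, Match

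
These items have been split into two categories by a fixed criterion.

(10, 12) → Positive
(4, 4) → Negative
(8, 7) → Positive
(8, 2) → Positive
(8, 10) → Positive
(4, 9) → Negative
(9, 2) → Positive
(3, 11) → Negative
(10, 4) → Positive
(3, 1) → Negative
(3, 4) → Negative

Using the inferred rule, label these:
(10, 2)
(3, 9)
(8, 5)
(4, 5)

Positive, Negative, Positive, Negative

Rule: first ≥ 7. This holds for each 'Positive' example and fails for each 'Negative' one.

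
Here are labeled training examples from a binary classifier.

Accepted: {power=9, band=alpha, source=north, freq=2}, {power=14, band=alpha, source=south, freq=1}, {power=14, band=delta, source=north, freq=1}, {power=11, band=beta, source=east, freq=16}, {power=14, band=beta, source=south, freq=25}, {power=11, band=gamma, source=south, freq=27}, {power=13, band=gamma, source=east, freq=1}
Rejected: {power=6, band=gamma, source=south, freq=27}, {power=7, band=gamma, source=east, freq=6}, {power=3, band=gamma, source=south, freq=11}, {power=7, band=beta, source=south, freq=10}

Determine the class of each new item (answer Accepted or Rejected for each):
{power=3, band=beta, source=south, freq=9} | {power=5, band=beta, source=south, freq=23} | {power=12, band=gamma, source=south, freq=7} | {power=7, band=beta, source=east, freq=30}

A rule that fits every label: power ≥ 9 — true of each 'Accepted' example, false of each 'Rejected' one.
{power=3, band=beta, source=south, freq=9}: power = 3, doesn't qualify → Rejected.
{power=5, band=beta, source=south, freq=23}: power = 5, doesn't qualify → Rejected.
{power=12, band=gamma, source=south, freq=7}: power = 12, qualifies → Accepted.
{power=7, band=beta, source=east, freq=30}: power = 7, doesn't qualify → Rejected.

Rejected, Rejected, Accepted, Rejected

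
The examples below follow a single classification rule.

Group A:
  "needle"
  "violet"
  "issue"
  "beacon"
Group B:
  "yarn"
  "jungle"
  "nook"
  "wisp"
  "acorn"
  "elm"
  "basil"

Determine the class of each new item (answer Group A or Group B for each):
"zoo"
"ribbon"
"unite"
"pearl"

Every 'Group A' example satisfies: has ≥ 3 vowels. None of the 'Group B' examples do.
"zoo" — 2 vowels, hence Group B.
"ribbon" — 2 vowels, hence Group B.
"unite" — 3 vowels, hence Group A.
"pearl" — 2 vowels, hence Group B.

Group B, Group B, Group A, Group B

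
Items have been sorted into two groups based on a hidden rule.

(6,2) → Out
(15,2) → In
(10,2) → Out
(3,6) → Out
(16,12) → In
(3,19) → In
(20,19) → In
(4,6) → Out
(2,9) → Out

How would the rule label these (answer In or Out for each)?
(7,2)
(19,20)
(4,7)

Out, In, Out

All 'In' examples share one property — sum ≥ 17 — and every 'Out' example lacks it.
(7,2): Out (7+2 = 9).
(19,20): In (19+20 = 39).
(4,7): Out (4+7 = 11).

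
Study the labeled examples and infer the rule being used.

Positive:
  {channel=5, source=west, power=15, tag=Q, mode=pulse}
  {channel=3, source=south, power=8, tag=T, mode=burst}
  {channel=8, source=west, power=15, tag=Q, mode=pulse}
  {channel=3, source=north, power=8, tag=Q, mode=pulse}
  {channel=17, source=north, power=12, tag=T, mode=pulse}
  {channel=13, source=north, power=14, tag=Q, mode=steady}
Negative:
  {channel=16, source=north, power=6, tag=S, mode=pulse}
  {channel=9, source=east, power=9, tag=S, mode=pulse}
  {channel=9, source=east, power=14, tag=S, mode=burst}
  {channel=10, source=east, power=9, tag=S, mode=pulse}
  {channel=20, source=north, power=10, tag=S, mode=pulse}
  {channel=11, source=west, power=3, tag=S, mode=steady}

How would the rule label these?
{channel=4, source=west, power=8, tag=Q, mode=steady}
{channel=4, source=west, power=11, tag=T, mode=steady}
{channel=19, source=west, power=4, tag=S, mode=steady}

Every 'Positive' example satisfies: tag is not S. None of the 'Negative' examples do.
{channel=4, source=west, power=8, tag=Q, mode=steady}: tag is Q, has this property → Positive.
{channel=4, source=west, power=11, tag=T, mode=steady}: tag is T, has this property → Positive.
{channel=19, source=west, power=4, tag=S, mode=steady}: tag is S, lacks this property → Negative.

Positive, Positive, Negative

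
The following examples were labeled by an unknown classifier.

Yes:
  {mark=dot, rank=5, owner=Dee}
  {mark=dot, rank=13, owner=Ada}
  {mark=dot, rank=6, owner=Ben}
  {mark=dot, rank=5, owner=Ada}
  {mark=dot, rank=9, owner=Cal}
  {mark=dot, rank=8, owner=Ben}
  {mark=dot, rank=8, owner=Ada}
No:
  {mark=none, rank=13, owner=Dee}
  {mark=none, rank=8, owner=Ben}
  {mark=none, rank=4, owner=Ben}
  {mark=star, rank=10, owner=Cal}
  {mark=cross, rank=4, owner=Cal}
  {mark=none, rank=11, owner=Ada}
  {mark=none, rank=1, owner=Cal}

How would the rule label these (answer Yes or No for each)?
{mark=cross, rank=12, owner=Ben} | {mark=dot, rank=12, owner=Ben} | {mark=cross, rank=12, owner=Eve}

'Yes' ⟺ mark is dot.
No: {mark=cross, rank=12, owner=Ben}, since mark is cross.
Yes: {mark=dot, rank=12, owner=Ben}, since mark is dot.
No: {mark=cross, rank=12, owner=Eve}, since mark is cross.

No, Yes, No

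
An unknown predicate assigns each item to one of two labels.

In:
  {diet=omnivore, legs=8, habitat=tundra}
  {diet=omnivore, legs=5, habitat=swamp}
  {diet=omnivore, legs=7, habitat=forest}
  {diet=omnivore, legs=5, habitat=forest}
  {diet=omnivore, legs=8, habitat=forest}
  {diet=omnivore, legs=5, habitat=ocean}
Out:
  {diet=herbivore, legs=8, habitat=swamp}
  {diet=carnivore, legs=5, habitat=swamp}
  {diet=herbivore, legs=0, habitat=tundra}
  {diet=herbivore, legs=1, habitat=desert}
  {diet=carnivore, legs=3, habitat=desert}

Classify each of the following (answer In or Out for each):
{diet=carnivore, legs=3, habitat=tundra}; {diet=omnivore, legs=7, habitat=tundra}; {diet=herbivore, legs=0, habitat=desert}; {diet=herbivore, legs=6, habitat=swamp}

'In' ⟺ diet is omnivore.

Out, In, Out, Out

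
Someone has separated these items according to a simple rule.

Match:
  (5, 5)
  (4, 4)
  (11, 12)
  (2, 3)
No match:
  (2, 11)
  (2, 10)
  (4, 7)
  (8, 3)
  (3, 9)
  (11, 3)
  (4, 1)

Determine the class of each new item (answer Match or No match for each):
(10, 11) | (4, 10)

Match, No match

The simplest hypothesis consistent with all the labels is: |first − second| ≤ 1.
(10, 11): |10−11| = 1, fits → Match.
(4, 10): |4−10| = 6, doesn't match → No match.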